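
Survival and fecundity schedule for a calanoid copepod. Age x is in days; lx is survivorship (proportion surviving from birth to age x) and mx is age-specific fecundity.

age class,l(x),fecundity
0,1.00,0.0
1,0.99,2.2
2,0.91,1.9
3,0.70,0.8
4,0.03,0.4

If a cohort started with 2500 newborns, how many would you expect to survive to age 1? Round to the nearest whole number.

Expected survivors = N0 · l_1 = 2500 × 0.99 = 2475 → 2475

2475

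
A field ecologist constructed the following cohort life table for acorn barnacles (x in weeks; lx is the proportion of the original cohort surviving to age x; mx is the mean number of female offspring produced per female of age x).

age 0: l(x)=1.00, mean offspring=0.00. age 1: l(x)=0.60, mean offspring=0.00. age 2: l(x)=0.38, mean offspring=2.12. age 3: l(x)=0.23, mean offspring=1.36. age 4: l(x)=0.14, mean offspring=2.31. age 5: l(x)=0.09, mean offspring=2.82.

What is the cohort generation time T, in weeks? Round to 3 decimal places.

3.015

lx·mx: 0, 0, 0.8056, 0.3128, 0.3234, 0.2538 → R0 = 1.6956
x·lx·mx: 0, 0, 1.6112, 0.9384, 1.2936, 1.269 → Σ = 5.1122
T = 5.1122 / 1.6956 = 3.01498… → 3.015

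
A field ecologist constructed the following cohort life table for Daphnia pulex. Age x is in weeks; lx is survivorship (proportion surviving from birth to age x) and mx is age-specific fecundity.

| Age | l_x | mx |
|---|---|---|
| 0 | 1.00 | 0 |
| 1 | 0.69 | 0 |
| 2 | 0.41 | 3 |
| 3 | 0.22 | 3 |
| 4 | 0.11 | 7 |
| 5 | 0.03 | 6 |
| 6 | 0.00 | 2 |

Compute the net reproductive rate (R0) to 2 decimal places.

2.84

lx·mx by age: 0, 0, 1.23, 0.66, 0.77, 0.18, 0
R0 = Σ lx·mx = 2.84 → 2.84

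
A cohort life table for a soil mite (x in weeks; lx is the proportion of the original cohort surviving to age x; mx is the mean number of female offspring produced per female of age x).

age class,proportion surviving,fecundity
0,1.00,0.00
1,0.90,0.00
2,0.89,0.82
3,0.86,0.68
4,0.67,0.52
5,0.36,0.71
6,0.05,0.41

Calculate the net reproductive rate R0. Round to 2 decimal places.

lx·mx by age: 0, 0, 0.7298, 0.5848, 0.3484, 0.2556, 0.0205
R0 = Σ lx·mx = 1.9391 → 1.94

1.94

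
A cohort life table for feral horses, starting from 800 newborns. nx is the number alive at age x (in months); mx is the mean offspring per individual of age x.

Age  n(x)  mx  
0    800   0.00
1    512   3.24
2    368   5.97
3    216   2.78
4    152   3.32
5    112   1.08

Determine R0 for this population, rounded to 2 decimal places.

lx = nx/n0 = nx/800: 1, 0.64, 0.46, 0.27, 0.19, 0.14
lx·mx by age: 0, 2.0736, 2.7462, 0.7506, 0.6308, 0.1512
R0 = Σ lx·mx = 6.3524 → 6.35

6.35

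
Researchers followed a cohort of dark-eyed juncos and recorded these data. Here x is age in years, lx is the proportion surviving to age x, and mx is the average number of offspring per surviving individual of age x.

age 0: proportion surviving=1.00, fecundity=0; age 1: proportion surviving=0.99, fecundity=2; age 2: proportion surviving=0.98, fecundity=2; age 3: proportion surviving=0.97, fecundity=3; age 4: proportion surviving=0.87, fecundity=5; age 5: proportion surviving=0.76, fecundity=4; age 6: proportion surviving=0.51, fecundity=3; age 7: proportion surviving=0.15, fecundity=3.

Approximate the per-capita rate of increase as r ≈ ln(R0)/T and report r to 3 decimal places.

R0 = Σ lx·mx = 0 + 1.98 + 1.96 + 2.91 + 4.35 + 3.04 + 1.53 + 0.45 = 16.22
Σ x·lx·mx = 59.56; T = 59.56/16.22 = 3.67201…
r ≈ ln(R0)/T = ln(16.22)/3.67201… = 0.75878… → 0.759

0.759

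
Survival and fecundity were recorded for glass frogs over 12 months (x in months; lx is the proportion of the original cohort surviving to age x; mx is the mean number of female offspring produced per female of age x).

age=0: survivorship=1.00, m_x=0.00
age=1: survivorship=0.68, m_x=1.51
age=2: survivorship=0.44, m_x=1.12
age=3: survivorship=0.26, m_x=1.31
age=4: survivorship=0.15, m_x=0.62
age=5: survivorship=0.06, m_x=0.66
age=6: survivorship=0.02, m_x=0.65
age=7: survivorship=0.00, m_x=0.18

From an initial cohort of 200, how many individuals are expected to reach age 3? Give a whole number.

Expected survivors = N0 · l_3 = 200 × 0.26 = 52 → 52

52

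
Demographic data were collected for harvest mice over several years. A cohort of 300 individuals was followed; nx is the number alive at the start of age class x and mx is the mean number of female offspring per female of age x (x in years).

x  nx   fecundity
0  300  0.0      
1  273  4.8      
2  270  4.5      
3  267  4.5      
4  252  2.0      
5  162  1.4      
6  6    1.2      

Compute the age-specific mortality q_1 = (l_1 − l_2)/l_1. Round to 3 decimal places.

lx = nx/n0 = nx/300: 1, 0.91, 0.9, 0.89, 0.84, 0.54, 0.02
q_1 = (l_1 − l_2) / l_1 = (0.91 − 0.9) / 0.91
     = 0.01 / 0.91 = 0.010989… → 0.011

0.011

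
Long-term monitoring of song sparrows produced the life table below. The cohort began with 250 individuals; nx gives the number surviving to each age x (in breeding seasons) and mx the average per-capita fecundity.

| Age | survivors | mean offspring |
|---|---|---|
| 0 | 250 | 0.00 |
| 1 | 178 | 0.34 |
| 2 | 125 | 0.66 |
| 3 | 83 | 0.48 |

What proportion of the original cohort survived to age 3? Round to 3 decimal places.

l_3 = n_3/n_0 = 83/250 = 0.332 → 0.332

0.332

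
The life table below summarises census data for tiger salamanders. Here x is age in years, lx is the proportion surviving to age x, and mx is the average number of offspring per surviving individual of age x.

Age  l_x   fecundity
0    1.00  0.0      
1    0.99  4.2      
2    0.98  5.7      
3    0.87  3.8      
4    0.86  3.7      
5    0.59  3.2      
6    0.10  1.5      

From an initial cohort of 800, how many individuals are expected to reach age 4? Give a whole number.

688

Expected survivors = N0 · l_4 = 800 × 0.86 = 688 → 688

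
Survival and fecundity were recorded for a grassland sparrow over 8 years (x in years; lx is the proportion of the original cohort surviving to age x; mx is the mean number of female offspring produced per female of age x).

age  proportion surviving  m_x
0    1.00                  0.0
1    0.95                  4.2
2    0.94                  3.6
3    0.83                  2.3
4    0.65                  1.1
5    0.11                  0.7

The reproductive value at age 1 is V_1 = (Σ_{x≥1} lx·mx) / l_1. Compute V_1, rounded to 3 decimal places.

10.605

lx·mx for x ≥ 1: 3.99, 3.384, 1.909, 0.715, 0.077 → sum = 10.075
V_1 = 10.075 / l_1 = 10.075 / 0.95 = 10.605263… → 10.605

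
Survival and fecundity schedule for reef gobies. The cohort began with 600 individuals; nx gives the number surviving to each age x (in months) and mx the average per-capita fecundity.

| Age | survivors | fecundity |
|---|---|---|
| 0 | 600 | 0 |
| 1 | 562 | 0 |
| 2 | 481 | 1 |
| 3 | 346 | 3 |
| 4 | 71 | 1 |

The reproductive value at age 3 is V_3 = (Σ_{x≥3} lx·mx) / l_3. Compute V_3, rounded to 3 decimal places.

3.205

lx = nx/n0 = nx/600: 1, 0.93667…, 0.80167…, 0.57667…, 0.11833…
lx·mx for x ≥ 3: 1.73…, 0.118333… → sum = 1.848333…
V_3 = 1.848333… / l_3 = 1.848333… / 0.576667… = 3.205202… → 3.205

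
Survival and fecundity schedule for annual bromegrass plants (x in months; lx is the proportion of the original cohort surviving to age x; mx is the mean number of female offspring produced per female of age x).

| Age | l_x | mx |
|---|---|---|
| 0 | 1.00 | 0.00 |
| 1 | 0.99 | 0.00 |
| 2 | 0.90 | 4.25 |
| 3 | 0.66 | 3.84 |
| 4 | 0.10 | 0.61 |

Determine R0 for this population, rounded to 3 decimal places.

lx·mx by age: 0, 0, 3.825, 2.5344, 0.061
R0 = Σ lx·mx = 6.4204 → 6.420

6.420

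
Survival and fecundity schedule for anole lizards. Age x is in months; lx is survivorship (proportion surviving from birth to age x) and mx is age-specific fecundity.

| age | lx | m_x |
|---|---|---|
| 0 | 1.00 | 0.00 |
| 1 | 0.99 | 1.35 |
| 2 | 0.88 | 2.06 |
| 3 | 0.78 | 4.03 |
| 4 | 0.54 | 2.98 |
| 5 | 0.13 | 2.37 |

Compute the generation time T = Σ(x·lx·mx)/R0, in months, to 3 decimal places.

lx·mx: 0, 1.3365, 1.8128, 3.1434, 1.6092, 0.3081 → R0 = 8.21
x·lx·mx: 0, 1.3365, 3.6256, 9.4302, 6.4368, 1.5405 → Σ = 22.3696
T = 22.3696 / 8.21 = 2.724677… → 2.725

2.725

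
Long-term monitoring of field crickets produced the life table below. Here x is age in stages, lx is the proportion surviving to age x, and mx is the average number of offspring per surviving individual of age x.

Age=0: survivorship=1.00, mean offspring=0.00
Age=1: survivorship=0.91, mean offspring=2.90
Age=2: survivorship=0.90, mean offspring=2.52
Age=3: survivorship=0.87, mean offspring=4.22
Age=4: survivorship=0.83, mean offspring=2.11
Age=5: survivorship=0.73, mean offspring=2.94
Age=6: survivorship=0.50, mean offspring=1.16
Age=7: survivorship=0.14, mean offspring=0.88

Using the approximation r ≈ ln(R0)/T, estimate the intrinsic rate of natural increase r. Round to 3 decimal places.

R0 = Σ lx·mx = 0 + 2.639 + 2.268 + 3.6714 + 1.7513 + 2.1462 + 0.58 + 0.1232 = 13.1791
Σ x·lx·mx = 40.2678; T = 40.2678/13.1791 = 3.05543…
r ≈ ln(R0)/T = ln(13.1791)/3.05543… = 0.84395… → 0.844

0.844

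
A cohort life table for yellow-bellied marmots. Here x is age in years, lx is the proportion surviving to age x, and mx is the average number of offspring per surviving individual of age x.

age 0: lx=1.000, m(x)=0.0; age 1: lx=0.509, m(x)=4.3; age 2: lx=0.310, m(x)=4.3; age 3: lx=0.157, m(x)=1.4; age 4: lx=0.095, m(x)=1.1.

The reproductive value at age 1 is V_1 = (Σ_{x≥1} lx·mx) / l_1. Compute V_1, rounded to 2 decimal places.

7.56

lx·mx for x ≥ 1: 2.1887, 1.333, 0.2198, 0.1045 → sum = 3.846
V_1 = 3.846 / l_1 = 3.846 / 0.509 = 7.555992… → 7.56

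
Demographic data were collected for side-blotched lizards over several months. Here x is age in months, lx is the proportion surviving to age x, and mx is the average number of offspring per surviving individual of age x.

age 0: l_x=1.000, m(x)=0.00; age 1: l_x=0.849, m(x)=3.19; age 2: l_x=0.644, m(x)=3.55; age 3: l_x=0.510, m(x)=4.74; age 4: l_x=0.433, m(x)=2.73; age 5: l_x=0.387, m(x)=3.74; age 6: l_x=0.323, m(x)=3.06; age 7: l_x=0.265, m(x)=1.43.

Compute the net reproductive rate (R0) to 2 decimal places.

11.41

lx·mx by age: 0, 2.70831, 2.2862, 2.4174, 1.18209, 1.44738, 0.98838, 0.37895
R0 = Σ lx·mx = 11.40871 → 11.41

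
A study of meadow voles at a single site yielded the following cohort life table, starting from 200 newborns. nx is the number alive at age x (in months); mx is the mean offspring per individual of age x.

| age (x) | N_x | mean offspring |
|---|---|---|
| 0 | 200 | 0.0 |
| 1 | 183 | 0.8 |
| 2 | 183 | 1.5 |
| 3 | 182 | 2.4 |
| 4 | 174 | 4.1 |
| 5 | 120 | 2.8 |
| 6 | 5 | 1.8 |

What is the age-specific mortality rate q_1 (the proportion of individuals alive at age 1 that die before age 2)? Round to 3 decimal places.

lx = nx/n0 = nx/200: 1, 0.915, 0.915, 0.91, 0.87, 0.6, 0.025
q_1 = (l_1 − l_2) / l_1 = (0.915 − 0.915) / 0.915
     = 0 / 0.915 = 0 → 0.000

0.000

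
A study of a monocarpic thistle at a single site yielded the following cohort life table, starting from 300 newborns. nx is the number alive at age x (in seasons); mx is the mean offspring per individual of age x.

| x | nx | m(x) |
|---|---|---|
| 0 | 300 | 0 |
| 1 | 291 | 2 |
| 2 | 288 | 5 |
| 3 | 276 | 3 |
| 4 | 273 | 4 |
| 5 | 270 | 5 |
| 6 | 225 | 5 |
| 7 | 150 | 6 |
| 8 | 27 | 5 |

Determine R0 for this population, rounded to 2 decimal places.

lx = nx/n0 = nx/300: 1, 0.97, 0.96, 0.92, 0.91, 0.9, 0.75, 0.5, 0.09
lx·mx by age: 0, 1.94, 4.8, 2.76, 3.64, 4.5, 3.75, 3, 0.45
R0 = Σ lx·mx = 24.84 → 24.84

24.84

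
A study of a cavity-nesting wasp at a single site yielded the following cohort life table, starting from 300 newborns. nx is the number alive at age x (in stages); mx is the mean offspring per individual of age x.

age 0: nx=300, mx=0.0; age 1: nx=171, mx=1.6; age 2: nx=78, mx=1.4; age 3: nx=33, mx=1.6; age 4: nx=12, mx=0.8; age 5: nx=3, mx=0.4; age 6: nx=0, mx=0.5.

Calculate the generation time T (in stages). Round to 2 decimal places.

1.56

lx = nx/n0 = nx/300: 1, 0.57, 0.26, 0.11, 0.04, 0.01, 0
lx·mx: 0, 0.912, 0.364, 0.176, 0.032, 0.004, 0 → R0 = 1.488
x·lx·mx: 0, 0.912, 0.728, 0.528, 0.128, 0.02, 0 → Σ = 2.316
T = 2.316 / 1.488 = 1.556452… → 1.56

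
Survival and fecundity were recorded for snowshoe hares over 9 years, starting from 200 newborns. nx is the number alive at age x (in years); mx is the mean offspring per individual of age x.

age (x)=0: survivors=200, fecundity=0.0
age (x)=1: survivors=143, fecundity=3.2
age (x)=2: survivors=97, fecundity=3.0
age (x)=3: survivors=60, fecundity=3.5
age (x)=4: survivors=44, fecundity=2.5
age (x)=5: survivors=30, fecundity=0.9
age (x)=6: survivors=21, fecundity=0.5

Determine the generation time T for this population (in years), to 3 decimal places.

lx = nx/n0 = nx/200: 1, 0.715, 0.485, 0.3, 0.22, 0.15, 0.105
lx·mx: 0, 2.288, 1.455, 1.05, 0.55, 0.135, 0.0525 → R0 = 5.5305
x·lx·mx: 0, 2.288, 2.91, 3.15, 2.2, 0.675, 0.315 → Σ = 11.538
T = 11.538 / 5.5305 = 2.086249… → 2.086

2.086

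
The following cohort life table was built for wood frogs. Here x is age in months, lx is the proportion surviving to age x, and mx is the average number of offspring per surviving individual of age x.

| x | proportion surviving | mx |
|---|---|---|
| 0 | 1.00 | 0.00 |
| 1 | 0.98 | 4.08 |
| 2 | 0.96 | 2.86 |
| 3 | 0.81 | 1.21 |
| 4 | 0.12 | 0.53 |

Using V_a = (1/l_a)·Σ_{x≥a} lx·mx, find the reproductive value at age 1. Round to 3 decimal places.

lx·mx for x ≥ 1: 3.9984, 2.7456, 0.9801, 0.0636 → sum = 7.7877
V_1 = 7.7877 / l_1 = 7.7877 / 0.98 = 7.946633… → 7.947

7.947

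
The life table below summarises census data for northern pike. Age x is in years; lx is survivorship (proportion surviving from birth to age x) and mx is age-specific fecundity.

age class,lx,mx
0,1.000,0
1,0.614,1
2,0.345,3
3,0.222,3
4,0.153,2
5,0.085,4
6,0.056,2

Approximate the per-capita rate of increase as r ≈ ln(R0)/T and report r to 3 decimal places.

R0 = Σ lx·mx = 0 + 0.614 + 1.035 + 0.666 + 0.306 + 0.34 + 0.112 = 3.073
Σ x·lx·mx = 8.278; T = 8.278/3.073 = 2.69378…
r ≈ ln(R0)/T = ln(3.073)/2.69378… = 0.41676… → 0.417

0.417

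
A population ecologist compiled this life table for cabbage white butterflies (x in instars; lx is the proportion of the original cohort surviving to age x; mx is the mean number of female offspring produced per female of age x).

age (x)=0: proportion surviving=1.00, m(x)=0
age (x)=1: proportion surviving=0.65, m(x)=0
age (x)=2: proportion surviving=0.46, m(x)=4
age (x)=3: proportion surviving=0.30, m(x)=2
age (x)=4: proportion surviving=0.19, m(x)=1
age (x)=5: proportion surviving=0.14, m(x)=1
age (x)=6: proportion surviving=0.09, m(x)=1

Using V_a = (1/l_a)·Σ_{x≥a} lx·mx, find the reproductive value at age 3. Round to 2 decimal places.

lx·mx for x ≥ 3: 0.6, 0.19, 0.14, 0.09 → sum = 1.02
V_3 = 1.02 / l_3 = 1.02 / 0.3 = 3.4 → 3.40

3.40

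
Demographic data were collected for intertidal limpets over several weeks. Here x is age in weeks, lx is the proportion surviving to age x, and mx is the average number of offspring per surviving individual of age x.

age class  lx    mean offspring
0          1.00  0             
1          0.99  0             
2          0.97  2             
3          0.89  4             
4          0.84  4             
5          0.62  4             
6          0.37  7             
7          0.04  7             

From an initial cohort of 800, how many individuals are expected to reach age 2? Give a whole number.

776

Expected survivors = N0 · l_2 = 800 × 0.97 = 776 → 776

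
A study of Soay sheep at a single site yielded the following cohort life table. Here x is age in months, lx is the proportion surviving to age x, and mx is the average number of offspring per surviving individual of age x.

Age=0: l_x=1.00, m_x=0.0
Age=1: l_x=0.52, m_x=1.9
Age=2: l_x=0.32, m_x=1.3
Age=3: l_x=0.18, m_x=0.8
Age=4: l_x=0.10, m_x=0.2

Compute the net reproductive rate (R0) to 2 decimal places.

lx·mx by age: 0, 0.988, 0.416, 0.144, 0.02
R0 = Σ lx·mx = 1.568 → 1.57

1.57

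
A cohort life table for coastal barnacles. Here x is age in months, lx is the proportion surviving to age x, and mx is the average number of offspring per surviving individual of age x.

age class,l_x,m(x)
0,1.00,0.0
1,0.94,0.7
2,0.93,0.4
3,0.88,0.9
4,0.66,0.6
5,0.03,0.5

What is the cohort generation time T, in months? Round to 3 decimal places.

lx·mx: 0, 0.658, 0.372, 0.792, 0.396, 0.015 → R0 = 2.233
x·lx·mx: 0, 0.658, 0.744, 2.376, 1.584, 0.075 → Σ = 5.437
T = 5.437 / 2.233 = 2.434841… → 2.435

2.435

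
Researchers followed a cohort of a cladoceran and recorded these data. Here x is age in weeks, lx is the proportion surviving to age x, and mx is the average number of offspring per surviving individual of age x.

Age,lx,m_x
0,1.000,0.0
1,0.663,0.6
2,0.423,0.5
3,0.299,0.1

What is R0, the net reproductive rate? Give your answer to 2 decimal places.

0.64

lx·mx by age: 0, 0.3978, 0.2115, 0.0299
R0 = Σ lx·mx = 0.6392 → 0.64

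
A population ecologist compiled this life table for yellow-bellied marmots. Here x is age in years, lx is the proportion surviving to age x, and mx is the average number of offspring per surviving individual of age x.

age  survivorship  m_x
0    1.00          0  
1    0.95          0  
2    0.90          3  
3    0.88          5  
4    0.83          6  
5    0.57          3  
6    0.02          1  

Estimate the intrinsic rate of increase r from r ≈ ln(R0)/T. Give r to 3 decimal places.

R0 = Σ lx·mx = 0 + 0 + 2.7 + 4.4 + 4.98 + 1.71 + 0.02 = 13.81
Σ x·lx·mx = 47.19; T = 47.19/13.81 = 3.41709…
r ≈ ln(R0)/T = ln(13.81)/3.41709… = 0.76831… → 0.768

0.768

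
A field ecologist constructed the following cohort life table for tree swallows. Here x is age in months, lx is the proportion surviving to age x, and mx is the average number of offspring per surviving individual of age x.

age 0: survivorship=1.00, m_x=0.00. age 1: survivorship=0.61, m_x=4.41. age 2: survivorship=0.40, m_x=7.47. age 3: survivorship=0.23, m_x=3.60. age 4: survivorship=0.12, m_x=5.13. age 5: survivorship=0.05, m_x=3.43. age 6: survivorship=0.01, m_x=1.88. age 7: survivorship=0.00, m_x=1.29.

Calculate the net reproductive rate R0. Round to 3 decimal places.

7.312

lx·mx by age: 0, 2.6901, 2.988, 0.828, 0.6156, 0.1715, 0.0188, 0
R0 = Σ lx·mx = 7.312 → 7.312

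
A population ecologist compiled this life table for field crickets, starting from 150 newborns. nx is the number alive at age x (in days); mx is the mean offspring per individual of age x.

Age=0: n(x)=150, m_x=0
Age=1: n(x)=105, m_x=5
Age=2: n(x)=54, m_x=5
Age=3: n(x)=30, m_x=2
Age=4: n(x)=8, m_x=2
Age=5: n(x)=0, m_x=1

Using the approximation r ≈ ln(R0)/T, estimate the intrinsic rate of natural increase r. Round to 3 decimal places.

1.170

lx = nx/n0 = nx/150: 1, 0.7, 0.36, 0.2, 0.05333…, 0
R0 = Σ lx·mx = 0 + 3.5 + 1.8 + 0.4 + 0.10667… + 0 = 5.806667…
Σ x·lx·mx = 8.726667…; T = 8.726667…/5.806667… = 1.50287…
r ≈ ln(R0)/T = ln(5.806667…)/1.50287… = 1.17043… → 1.170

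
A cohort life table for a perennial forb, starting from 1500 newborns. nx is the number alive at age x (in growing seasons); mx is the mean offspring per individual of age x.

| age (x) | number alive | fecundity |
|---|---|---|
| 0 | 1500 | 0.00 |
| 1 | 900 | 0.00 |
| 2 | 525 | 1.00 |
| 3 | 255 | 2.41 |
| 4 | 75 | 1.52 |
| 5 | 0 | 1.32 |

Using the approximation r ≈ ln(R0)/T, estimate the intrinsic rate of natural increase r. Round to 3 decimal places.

lx = nx/n0 = nx/1500: 1, 0.6, 0.35, 0.17, 0.05, 0
R0 = Σ lx·mx = 0 + 0 + 0.35 + 0.4097 + 0.076 + 0 = 0.8357
Σ x·lx·mx = 2.2331; T = 2.2331/0.8357 = 2.67213…
r ≈ ln(R0)/T = ln(0.8357)/2.67213… = -0.06717… → -0.067

-0.067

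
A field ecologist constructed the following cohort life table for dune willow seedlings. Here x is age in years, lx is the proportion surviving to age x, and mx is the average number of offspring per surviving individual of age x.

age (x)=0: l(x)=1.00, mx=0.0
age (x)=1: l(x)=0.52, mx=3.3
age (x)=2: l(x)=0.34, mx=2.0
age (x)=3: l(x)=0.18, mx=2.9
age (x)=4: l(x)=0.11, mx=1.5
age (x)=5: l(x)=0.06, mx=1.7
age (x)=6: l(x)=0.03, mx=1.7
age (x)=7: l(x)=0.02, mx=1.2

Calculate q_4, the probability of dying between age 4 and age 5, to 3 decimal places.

0.455

q_4 = (l_4 − l_5) / l_4 = (0.11 − 0.06) / 0.11
     = 0.05 / 0.11 = 0.454545… → 0.455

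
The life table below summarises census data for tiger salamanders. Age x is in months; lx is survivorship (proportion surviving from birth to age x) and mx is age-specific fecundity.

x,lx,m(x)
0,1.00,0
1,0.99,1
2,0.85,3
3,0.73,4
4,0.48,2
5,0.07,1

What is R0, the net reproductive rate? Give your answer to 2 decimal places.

7.49

lx·mx by age: 0, 0.99, 2.55, 2.92, 0.96, 0.07
R0 = Σ lx·mx = 7.49 → 7.49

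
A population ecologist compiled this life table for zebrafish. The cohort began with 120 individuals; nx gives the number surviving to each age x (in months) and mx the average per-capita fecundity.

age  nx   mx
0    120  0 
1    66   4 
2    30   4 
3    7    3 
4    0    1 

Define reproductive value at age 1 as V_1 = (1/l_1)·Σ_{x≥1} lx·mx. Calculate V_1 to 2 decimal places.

6.14

lx = nx/n0 = nx/120: 1, 0.55, 0.25, 0.05833…, 0
lx·mx for x ≥ 1: 2.2, 1, 0.175…, 0 → sum = 3.375…
V_1 = 3.375… / l_1 = 3.375… / 0.55 = 6.136364… → 6.14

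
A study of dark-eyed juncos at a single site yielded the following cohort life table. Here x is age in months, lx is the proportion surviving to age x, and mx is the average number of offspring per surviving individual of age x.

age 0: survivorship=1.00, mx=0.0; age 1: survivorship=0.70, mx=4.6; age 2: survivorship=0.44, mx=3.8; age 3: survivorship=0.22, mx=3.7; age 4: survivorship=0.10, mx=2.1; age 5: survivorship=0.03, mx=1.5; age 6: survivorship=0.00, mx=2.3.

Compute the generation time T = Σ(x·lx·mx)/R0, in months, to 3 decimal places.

1.689

lx·mx: 0, 3.22, 1.672, 0.814, 0.21, 0.045, 0 → R0 = 5.961
x·lx·mx: 0, 3.22, 3.344, 2.442, 0.84, 0.225, 0 → Σ = 10.071
T = 10.071 / 5.961 = 1.689482… → 1.689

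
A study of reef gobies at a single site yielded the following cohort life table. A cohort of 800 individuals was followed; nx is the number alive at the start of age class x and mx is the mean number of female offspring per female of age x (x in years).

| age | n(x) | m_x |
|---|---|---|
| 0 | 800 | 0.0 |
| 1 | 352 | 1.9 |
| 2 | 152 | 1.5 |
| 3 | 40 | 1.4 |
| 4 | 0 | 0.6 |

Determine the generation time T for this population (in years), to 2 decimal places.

lx = nx/n0 = nx/800: 1, 0.44, 0.19, 0.05, 0
lx·mx: 0, 0.836, 0.285, 0.07, 0 → R0 = 1.191
x·lx·mx: 0, 0.836, 0.57, 0.21, 0 → Σ = 1.616
T = 1.616 / 1.191 = 1.356843… → 1.36

1.36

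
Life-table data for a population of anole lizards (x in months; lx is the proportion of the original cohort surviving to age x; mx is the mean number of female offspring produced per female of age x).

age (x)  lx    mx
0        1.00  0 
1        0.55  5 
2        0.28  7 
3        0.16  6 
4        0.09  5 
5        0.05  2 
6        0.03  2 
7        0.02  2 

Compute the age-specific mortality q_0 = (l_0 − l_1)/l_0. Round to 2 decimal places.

q_0 = (l_0 − l_1) / l_0 = (1 − 0.55) / 1
     = 0.45 / 1 = 0.45 → 0.45

0.45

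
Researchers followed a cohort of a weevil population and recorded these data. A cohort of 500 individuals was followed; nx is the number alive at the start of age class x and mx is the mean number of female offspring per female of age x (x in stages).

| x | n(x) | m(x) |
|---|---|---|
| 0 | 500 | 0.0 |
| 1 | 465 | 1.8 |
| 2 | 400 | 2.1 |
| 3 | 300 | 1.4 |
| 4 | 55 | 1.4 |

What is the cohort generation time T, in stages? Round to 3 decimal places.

1.879

lx = nx/n0 = nx/500: 1, 0.93, 0.8, 0.6, 0.11
lx·mx: 0, 1.674, 1.68, 0.84, 0.154 → R0 = 4.348
x·lx·mx: 0, 1.674, 3.36, 2.52, 0.616 → Σ = 8.17
T = 8.17 / 4.348 = 1.879025… → 1.879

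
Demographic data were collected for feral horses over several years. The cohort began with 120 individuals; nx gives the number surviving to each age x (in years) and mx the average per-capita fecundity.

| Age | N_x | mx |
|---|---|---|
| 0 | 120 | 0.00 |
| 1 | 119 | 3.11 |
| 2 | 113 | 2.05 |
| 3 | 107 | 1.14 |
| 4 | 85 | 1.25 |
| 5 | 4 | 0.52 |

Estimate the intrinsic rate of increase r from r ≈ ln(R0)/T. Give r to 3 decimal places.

0.986

lx = nx/n0 = nx/120: 1, 0.99167…, 0.94167…, 0.89167…, 0.70833…, 0.03333…
R0 = Σ lx·mx = 0 + 3.08408… + 1.93042… + 1.0165… + 0.88542… + 0.01733… = 6.93375…
Σ x·lx·mx = 13.62275…; T = 13.62275…/6.93375… = 1.9647…
r ≈ ln(R0)/T = ln(6.93375…)/1.9647… = 0.9856… → 0.986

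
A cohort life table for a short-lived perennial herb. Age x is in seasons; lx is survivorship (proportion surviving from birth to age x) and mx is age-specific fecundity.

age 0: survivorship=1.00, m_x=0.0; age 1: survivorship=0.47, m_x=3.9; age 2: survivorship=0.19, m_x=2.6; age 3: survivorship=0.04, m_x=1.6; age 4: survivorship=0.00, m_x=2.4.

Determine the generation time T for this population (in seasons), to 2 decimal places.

lx·mx: 0, 1.833, 0.494, 0.064, 0 → R0 = 2.391
x·lx·mx: 0, 1.833, 0.988, 0.192, 0 → Σ = 3.013
T = 3.013 / 2.391 = 1.260142… → 1.26

1.26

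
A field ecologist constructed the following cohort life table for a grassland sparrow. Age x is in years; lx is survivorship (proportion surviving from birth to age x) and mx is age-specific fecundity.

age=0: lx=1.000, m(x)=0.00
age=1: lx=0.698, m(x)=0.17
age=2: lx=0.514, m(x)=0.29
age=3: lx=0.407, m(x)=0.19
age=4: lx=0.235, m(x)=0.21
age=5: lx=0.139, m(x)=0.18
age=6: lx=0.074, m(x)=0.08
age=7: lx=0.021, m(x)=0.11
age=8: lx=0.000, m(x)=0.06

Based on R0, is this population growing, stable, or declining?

R0 = Σ lx·mx = 0 + 0.11866 + 0.14906 + 0.07733 + 0.04935 + 0.02502 + 0.00592 + 0.00231 + 0 = 0.42765
R0 < 1, so the population is declining.

declining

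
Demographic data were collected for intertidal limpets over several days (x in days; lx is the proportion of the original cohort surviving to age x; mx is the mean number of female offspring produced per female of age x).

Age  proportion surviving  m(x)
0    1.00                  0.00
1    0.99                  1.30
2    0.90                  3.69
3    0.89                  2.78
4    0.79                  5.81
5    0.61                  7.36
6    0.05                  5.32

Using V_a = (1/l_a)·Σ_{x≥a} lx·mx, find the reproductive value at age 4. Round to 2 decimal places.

lx·mx for x ≥ 4: 4.5899, 4.4896, 0.266 → sum = 9.3455
V_4 = 9.3455 / l_4 = 9.3455 / 0.79 = 11.829747… → 11.83

11.83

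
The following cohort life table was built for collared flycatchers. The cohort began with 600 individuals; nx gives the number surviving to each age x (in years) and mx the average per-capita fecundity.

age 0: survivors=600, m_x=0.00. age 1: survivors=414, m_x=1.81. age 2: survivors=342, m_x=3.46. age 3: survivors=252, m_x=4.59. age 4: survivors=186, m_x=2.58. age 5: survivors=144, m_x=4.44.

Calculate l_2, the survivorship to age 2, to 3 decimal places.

l_2 = n_2/n_0 = 342/600 = 0.57 → 0.570

0.570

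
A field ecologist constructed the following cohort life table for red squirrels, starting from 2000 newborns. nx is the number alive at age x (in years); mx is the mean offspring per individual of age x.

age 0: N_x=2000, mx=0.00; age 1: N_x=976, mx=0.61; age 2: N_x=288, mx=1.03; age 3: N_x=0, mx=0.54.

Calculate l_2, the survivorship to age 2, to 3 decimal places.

0.144

l_2 = n_2/n_0 = 288/2000 = 0.144 → 0.144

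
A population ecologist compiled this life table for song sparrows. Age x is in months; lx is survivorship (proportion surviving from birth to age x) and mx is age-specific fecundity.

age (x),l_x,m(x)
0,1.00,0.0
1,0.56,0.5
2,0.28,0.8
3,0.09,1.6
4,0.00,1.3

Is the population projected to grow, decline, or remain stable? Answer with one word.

declining

R0 = Σ lx·mx = 0 + 0.28 + 0.224 + 0.144 + 0 = 0.648
R0 < 1, so the population is declining.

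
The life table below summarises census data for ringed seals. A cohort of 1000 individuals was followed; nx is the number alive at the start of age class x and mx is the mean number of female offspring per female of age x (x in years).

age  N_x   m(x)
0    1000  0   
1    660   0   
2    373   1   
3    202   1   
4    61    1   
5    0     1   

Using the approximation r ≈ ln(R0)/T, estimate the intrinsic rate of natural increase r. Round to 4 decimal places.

-0.1803

lx = nx/n0 = nx/1000: 1, 0.66, 0.373, 0.202, 0.061, 0
R0 = Σ lx·mx = 0 + 0 + 0.373 + 0.202 + 0.061 + 0 = 0.636
Σ x·lx·mx = 1.596; T = 1.596/0.636 = 2.50943…
r ≈ ln(R0)/T = ln(0.636)/2.50943… = -0.180342… → -0.1803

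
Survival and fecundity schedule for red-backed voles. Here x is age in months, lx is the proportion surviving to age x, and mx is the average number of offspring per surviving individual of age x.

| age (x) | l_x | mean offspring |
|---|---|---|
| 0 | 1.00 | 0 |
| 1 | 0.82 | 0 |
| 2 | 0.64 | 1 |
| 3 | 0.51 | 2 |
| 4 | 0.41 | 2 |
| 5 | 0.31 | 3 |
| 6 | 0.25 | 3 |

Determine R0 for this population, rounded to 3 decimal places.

lx·mx by age: 0, 0, 0.64, 1.02, 0.82, 0.93, 0.75
R0 = Σ lx·mx = 4.16 → 4.160

4.160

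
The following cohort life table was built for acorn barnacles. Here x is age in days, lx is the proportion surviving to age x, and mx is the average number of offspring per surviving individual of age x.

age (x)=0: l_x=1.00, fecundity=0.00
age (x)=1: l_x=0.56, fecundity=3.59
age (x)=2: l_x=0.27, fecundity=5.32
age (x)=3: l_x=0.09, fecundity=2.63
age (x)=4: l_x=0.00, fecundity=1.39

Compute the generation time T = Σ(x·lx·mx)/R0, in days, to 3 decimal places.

1.518

lx·mx: 0, 2.0104, 1.4364, 0.2367, 0 → R0 = 3.6835
x·lx·mx: 0, 2.0104, 2.8728, 0.7101, 0 → Σ = 5.5933
T = 5.5933 / 3.6835 = 1.518474… → 1.518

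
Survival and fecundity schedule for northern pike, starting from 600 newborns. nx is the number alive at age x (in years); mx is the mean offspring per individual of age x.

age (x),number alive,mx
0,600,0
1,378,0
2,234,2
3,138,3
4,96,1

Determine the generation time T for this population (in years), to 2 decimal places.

lx = nx/n0 = nx/600: 1, 0.63, 0.39, 0.23, 0.16
lx·mx: 0, 0, 0.78, 0.69, 0.16 → R0 = 1.63
x·lx·mx: 0, 0, 1.56, 2.07, 0.64 → Σ = 4.27
T = 4.27 / 1.63 = 2.619632… → 2.62

2.62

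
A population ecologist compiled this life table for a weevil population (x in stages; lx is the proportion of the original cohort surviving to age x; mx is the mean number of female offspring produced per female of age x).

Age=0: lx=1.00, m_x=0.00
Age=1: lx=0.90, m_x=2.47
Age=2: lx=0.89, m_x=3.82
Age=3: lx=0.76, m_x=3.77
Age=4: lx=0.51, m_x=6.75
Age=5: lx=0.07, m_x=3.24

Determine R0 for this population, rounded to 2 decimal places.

12.16

lx·mx by age: 0, 2.223, 3.3998, 2.8652, 3.4425, 0.2268
R0 = Σ lx·mx = 12.1573 → 12.16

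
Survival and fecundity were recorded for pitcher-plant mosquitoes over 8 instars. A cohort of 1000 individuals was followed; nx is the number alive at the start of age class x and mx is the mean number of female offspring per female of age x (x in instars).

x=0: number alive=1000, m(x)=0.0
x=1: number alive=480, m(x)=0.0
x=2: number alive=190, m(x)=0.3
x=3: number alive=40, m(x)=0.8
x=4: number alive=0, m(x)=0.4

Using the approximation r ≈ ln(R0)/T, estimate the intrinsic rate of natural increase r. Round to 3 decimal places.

lx = nx/n0 = nx/1000: 1, 0.48, 0.19, 0.04, 0
R0 = Σ lx·mx = 0 + 0 + 0.057 + 0.032 + 0 = 0.089
Σ x·lx·mx = 0.21; T = 0.21/0.089 = 2.35955…
r ≈ ln(R0)/T = ln(0.089)/2.35955… = -1.02525… → -1.025

-1.025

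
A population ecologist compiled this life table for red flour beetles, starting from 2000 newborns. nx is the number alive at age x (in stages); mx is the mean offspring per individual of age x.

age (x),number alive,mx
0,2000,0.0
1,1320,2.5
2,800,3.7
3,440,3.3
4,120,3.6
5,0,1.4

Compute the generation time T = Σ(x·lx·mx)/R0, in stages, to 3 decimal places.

1.879

lx = nx/n0 = nx/2000: 1, 0.66, 0.4, 0.22, 0.06, 0
lx·mx: 0, 1.65, 1.48, 0.726, 0.216, 0 → R0 = 4.072
x·lx·mx: 0, 1.65, 2.96, 2.178, 0.864, 0 → Σ = 7.652
T = 7.652 / 4.072 = 1.879175… → 1.879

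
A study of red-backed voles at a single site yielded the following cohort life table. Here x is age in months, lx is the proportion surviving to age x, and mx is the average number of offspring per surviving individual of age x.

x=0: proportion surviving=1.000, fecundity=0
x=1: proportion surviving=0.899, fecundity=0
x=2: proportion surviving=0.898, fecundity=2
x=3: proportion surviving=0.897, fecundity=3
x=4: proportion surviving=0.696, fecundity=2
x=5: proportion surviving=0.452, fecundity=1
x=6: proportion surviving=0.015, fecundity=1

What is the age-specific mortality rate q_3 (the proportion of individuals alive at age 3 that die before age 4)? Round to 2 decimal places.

0.22

q_3 = (l_3 − l_4) / l_3 = (0.897 − 0.696) / 0.897
     = 0.201 / 0.897 = 0.22408… → 0.22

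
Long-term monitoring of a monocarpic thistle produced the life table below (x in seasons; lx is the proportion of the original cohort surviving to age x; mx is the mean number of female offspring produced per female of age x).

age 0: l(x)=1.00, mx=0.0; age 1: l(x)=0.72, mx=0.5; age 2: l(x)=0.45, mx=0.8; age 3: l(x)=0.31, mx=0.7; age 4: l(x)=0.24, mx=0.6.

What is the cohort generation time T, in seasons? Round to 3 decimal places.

lx·mx: 0, 0.36, 0.36, 0.217, 0.144 → R0 = 1.081
x·lx·mx: 0, 0.36, 0.72, 0.651, 0.576 → Σ = 2.307
T = 2.307 / 1.081 = 2.134135… → 2.134

2.134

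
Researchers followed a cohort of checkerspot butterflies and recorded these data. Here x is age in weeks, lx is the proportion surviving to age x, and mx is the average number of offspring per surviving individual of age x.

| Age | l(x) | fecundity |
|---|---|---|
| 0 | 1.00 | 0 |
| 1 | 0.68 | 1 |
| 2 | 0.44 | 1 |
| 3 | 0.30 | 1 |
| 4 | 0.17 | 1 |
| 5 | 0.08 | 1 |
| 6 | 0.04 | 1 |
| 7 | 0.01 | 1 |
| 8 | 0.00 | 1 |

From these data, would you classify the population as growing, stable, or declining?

R0 = Σ lx·mx = 0 + 0.68 + 0.44 + 0.3 + 0.17 + 0.08 + 0.04 + 0.01 + 0 = 1.72
R0 > 1, so the population is growing.

growing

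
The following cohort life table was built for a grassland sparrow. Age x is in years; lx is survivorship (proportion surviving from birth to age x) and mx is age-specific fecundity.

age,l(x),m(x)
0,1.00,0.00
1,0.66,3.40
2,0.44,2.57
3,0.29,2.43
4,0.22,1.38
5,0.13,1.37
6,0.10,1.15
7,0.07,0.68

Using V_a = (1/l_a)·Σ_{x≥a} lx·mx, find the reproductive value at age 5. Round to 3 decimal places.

lx·mx for x ≥ 5: 0.1781, 0.115, 0.0476 → sum = 0.3407
V_5 = 0.3407 / l_5 = 0.3407 / 0.13 = 2.620769… → 2.621

2.621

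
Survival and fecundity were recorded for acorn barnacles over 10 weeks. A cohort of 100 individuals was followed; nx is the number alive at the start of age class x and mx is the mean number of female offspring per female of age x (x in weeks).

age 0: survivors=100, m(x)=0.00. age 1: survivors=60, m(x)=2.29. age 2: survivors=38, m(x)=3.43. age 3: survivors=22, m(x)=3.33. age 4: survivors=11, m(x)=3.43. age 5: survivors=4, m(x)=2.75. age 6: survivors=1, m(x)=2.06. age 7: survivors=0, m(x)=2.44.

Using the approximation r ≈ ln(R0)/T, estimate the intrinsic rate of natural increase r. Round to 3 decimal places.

lx = nx/n0 = nx/100: 1, 0.6, 0.38, 0.22, 0.11, 0.04, 0.01, 0
R0 = Σ lx·mx = 0 + 1.374 + 1.3034 + 0.7326 + 0.3773 + 0.11 + 0.0206 + 0 = 3.9179
Σ x·lx·mx = 8.3614; T = 8.3614/3.9179 = 2.13415…
r ≈ ln(R0)/T = ln(3.9179)/2.13415… = 0.63986… → 0.640

0.640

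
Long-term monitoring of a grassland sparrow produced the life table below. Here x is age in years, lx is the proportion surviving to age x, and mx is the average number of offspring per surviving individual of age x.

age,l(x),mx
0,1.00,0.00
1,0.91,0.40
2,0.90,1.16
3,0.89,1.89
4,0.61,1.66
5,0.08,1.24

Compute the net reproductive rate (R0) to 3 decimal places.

4.202

lx·mx by age: 0, 0.364, 1.044, 1.6821, 1.0126, 0.0992
R0 = Σ lx·mx = 4.2019 → 4.202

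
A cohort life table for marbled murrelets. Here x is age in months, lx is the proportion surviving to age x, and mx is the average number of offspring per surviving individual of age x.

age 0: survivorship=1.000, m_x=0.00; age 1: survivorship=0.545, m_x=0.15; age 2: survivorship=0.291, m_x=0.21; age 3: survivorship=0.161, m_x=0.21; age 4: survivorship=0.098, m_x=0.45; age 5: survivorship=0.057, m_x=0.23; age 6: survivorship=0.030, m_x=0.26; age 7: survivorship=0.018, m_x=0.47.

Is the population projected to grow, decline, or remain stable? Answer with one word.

R0 = Σ lx·mx = 0 + 0.08175 + 0.06111 + 0.03381 + 0.0441 + 0.01311 + 0.0078 + 0.00846 = 0.25014
R0 < 1, so the population is declining.

declining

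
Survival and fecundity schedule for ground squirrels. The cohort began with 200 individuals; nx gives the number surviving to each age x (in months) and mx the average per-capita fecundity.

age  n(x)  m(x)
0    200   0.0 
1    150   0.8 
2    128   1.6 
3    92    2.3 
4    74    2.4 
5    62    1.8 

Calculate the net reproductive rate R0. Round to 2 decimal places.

lx = nx/n0 = nx/200: 1, 0.75, 0.64, 0.46, 0.37, 0.31
lx·mx by age: 0, 0.6, 1.024, 1.058, 0.888, 0.558
R0 = Σ lx·mx = 4.128 → 4.13

4.13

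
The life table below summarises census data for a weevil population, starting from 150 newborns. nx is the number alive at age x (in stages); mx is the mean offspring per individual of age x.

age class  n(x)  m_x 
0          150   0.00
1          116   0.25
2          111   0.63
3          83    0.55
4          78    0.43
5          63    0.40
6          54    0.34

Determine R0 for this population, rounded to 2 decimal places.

1.48

lx = nx/n0 = nx/150: 1, 0.77333…, 0.74, 0.55333…, 0.52, 0.42, 0.36
lx·mx by age: 0, 0.193333…, 0.4662, 0.304333…, 0.2236, 0.168, 0.1224
R0 = Σ lx·mx = 1.477867… → 1.48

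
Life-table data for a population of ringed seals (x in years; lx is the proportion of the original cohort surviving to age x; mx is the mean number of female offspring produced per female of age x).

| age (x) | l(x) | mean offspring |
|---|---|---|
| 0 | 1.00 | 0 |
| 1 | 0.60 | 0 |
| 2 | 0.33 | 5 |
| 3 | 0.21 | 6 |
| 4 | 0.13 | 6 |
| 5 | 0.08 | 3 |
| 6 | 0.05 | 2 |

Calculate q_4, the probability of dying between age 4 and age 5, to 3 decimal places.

0.385

q_4 = (l_4 − l_5) / l_4 = (0.13 − 0.08) / 0.13
     = 0.05 / 0.13 = 0.384615… → 0.385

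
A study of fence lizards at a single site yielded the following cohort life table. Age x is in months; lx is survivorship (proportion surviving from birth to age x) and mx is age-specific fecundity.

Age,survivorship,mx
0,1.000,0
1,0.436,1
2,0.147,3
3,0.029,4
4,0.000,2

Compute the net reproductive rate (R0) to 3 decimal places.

lx·mx by age: 0, 0.436, 0.441, 0.116, 0
R0 = Σ lx·mx = 0.993 → 0.993

0.993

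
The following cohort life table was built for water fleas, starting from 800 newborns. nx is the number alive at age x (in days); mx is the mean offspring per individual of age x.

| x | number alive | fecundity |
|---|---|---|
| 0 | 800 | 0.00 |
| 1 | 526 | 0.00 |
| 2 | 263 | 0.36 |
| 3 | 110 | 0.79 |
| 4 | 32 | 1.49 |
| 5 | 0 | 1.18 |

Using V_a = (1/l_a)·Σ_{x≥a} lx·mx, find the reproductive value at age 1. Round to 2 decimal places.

0.44

lx = nx/n0 = nx/800: 1, 0.6575, 0.32875, 0.1375, 0.04, 0
lx·mx for x ≥ 1: 0, 0.11835…, 0.108625, 0.0596, 0 → sum = 0.286575…
V_1 = 0.286575… / l_1 = 0.286575… / 0.6575 = 0.435856… → 0.44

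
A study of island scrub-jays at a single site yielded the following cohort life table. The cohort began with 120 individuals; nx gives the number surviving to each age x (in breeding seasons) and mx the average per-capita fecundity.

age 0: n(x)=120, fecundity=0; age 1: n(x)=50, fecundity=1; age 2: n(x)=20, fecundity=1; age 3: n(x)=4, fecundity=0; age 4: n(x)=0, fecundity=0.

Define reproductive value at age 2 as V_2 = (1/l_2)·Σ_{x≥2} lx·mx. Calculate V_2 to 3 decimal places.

1.000

lx = nx/n0 = nx/120: 1, 0.41667…, 0.16667…, 0.03333…, 0
lx·mx for x ≥ 2: 0.166667…, 0, 0 → sum = 0.166667…
V_2 = 0.166667… / l_2 = 0.166667… / 0.166667… = 1 → 1.000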